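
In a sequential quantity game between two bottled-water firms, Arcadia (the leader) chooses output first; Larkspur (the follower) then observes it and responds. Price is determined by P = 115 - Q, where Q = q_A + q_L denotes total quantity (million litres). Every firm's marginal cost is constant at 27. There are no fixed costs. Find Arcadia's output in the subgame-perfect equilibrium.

44

Solve by backward induction. Given q_A, the follower Larkspur maximises π_L = (115 - q_A - q_L)q_L - 27q_L.
∂π_L/∂q_L = 88 - q_A - 2q_L = 0 gives the reaction function q_L = (88 - q_A)/2.
Arcadia substitutes q_L(q_A) into its own profit: π_A = q_A(115 - q_A - (88 - q_A)/2) - 27q_A = (71 - (1/2)q_A)q_A - 27q_A.
Maximising: ∂π_A/∂q_A = 44 - q_A = 0, giving q_A = 44.
Then q_L = (88 - 44)/2 = 22.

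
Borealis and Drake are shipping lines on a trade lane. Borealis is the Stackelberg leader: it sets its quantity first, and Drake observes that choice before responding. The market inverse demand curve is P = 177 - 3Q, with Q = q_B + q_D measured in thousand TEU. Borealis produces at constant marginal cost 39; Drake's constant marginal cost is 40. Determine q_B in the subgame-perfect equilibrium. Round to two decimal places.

Solve by backward induction. Given q_B, the follower Drake maximises π_D = (177 - 3q_B - 3q_D)q_D - 40q_D.
Setting the follower's marginal profit to zero, 137 - 3q_B - 6q_D = 0, i.e. q_D = (137 - 3q_B)/6.
The leader anticipates this reaction. Substituting into P = 177 - 3Q gives P = 217/2 - (3/2)q_B, so π_B = (217/2 - (3/2)q_B)q_B - 39q_B.
Leader FOC: 139/2 - 3q_B = 0, so q_B = 139/6.
Then q_D = (137 - 3·(139/6))/6 = 45/4.

23.17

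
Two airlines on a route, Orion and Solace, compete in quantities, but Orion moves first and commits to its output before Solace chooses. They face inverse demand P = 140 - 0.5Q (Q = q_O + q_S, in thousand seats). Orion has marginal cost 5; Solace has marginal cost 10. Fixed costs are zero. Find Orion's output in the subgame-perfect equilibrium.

Solve by backward induction. Given q_O, the follower Solace maximises π_S = (140 - (1/2)q_O - (1/2)q_S)q_S - 10q_S.
∂π_S/∂q_S = 130 - (1/2)q_O - q_S = 0 gives the reaction function q_S = (130 - (1/2)q_O).
Orion substitutes q_S(q_O) into its own profit: π_O = q_O(140 - (1/2)q_O - (130 - (1/2)q_O)/2) - 5q_O = (75 - (1/4)q_O)q_O - 5q_O.
The leader's first-order condition 70 - (1/2)q_O = 0 yields q_O = 140.
Then q_S = (130 - (1/2)·140) = 60.

140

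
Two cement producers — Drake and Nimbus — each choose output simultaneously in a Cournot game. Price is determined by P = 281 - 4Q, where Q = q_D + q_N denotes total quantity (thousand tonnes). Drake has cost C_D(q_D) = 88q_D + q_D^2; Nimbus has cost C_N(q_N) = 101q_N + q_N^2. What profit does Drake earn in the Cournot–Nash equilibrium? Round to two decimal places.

Drake's profit: π_D = (281 - 4Q)q_D - (88q_D + q_D²). Setting ∂π_D/∂q_D = 0: 193 - 10q_D - 4(q_N) = 0.
Nimbus's first-order condition: 180 - 10q_N - 4(q_D) = 0.
Rearranging gives the reaction functions q_D = (193 - 4q_N)/10 and q_N = (180 - 4q_D)/10.
Solving the pair: q_D = 605/42, q_N = 257/21.
Price P = 281 - 4·(373/14) = 1221/7.
Drake's profit: (1221/7)·(605/42) - 88·(605/42) - (605/42)² = 1037.4858.

1037.49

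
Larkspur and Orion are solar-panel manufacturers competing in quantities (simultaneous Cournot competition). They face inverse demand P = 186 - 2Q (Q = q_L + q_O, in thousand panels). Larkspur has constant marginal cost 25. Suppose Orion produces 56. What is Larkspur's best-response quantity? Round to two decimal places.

With the rival's output fixed at 56, Larkspur's profit is π_L = (186 - 2·56 - 2q_L)q_L - (25q_L) = (74 - 2q_L)q_L - (25q_L).
∂π_L/∂q_L = 49 - 4q_L = 0, so q_L = 49/4.

12.25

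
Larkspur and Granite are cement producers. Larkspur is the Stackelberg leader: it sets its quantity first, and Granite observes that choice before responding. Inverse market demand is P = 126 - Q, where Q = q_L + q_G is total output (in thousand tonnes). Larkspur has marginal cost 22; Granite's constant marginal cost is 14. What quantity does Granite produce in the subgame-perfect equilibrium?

32

Solve by backward induction. Given q_L, the follower Granite maximises π_G = (126 - q_L - q_G)q_G - 14q_G.
Follower FOC: 112 - q_L - 2q_G = 0, so q_G(q_L) = (112 - q_L)/2.
Larkspur substitutes q_G(q_L) into its own profit: π_L = q_L(126 - q_L - (112 - q_L)/2) - 22q_L = (70 - (1/2)q_L)q_L - 22q_L.
Leader FOC: 48 - q_L = 0, so q_L = 48.
Then q_G = (112 - 48)/2 = 32.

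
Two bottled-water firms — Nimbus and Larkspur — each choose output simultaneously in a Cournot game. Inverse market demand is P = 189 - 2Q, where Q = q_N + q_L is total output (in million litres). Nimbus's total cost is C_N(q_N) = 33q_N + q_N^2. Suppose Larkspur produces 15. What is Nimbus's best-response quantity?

21

With the rival's output fixed at 15, Nimbus's profit is π_N = (189 - 2·15 - 2q_N)q_N - (33q_N + q_N²) = (159 - 2q_N)q_N - (33q_N + q_N²).
∂π_N/∂q_N = 126 - 6q_N = 0, so q_N = 21.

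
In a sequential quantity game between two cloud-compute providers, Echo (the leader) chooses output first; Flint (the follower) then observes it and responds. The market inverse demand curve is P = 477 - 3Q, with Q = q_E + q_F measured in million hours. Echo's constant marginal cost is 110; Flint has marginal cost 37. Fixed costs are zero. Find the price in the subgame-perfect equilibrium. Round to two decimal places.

Solve by backward induction. Given q_E, the follower Flint maximises π_F = (477 - 3q_E - 3q_F)q_F - 37q_F.
Setting the follower's marginal profit to zero, 440 - 3q_E - 6q_F = 0, i.e. q_F = (440 - 3q_E)/6.
Echo substitutes q_F(q_E) into its own profit: π_E = q_E(477 - 3q_E - (440 - 3q_E)/2) - 110q_E = (257 - (3/2)q_E)q_E - 110q_E.
Maximising: ∂π_E/∂q_E = 147 - 3q_E = 0, giving q_E = 49.
Then q_F = (440 - 3·49)/6 = 293/6.
Total output Q = 587/6, so price P = 477 - 3·(587/6) = 367/2.

183.50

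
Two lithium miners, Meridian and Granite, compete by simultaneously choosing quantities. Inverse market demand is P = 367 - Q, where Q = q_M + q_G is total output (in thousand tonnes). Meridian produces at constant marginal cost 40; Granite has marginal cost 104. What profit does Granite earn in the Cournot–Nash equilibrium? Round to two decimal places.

4400.11

Meridian's profit: π_M = (367 - Q)q_M - (40q_M). Setting ∂π_M/∂q_M = 0: 327 - 2q_M - (q_G) = 0.
Granite's profit: π_G = (367 - Q)q_G - (104q_G). Setting ∂π_G/∂q_G = 0: 263 - 2q_G - (q_M) = 0.
So q_M = (327 - q_G)/2 and q_G = (263 - q_M)/2.
Substituting one into the other gives q_M = 391/3 and q_G = 199/3.
Price P = 367 - 590/3 = 511/3.
Granite's profit: (511/3 - 104)·(199/3) = 4400.1111.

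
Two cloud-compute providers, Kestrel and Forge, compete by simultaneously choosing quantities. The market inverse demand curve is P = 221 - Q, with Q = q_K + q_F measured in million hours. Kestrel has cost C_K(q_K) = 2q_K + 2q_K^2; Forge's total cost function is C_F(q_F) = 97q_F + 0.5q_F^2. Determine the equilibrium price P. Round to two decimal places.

158.76

Kestrel's profit: π_K = (221 - Q)q_K - (2q_K + 2q_K²). Setting ∂π_K/∂q_K = 0: 219 - 6q_K - (q_F) = 0.
Forge's first-order condition: 124 - 3q_F - (q_K) = 0.
Best responses: q_K = (219 - q_F)/6, q_F = (124 - q_K)/3.
Substituting one into the other gives q_K = 533/17 and q_F = 525/17.
Total output Q = 1058/17, so price P = 221 - 1058/17 = 158.7647.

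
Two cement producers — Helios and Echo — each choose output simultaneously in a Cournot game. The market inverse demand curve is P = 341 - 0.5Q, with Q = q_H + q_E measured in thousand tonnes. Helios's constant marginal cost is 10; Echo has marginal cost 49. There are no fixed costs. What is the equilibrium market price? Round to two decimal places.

133.33

Helios's profit: π_H = (341 - 0.5Q)q_H - (10q_H). Setting ∂π_H/∂q_H = 0: 331 - q_H - (1/2)(q_E) = 0.
Echo's first-order condition: 292 - q_E - (1/2)(q_H) = 0.
So q_H = (331 - (1/2)q_E) and q_E = (292 - (1/2)q_H).
Substituting one into the other gives q_H = 740/3 and q_E = 506/3.
Total output Q = 1246/3, so price P = 341 - (1/2)·(1246/3) = 400/3.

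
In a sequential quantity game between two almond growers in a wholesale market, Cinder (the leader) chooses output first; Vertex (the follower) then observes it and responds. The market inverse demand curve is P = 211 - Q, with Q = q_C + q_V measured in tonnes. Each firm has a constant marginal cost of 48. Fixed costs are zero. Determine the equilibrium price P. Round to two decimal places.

88.75

The follower Vertex best-responds to any q_C: π_V = (211 - Q)q_V - 48q_V.
Setting the follower's marginal profit to zero, 163 - q_C - 2q_V = 0, i.e. q_V = (163 - q_C)/2.
Cinder substitutes q_V(q_C) into its own profit: π_C = q_C(211 - q_C - (163 - q_C)/2) - 48q_C = (259/2 - (1/2)q_C)q_C - 48q_C.
The leader's first-order condition 163/2 - q_C = 0 yields q_C = 163/2.
Then q_V = (163 - 163/2)/2 = 163/4.
Total output Q = 489/4, so price P = 211 - 489/4 = 355/4.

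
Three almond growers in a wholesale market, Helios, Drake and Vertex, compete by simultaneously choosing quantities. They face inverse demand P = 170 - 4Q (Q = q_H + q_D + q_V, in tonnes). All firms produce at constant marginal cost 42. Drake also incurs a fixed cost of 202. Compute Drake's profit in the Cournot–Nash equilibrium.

54

Each firm earns π_i = (170 - 4Q)q_i - 42q_i.
First-order condition (treating rivals' output as given): 128 - 8q_i - 4·Σ_{j≠i} q_j = 0.
By symmetry each firm produces the same amount; substituting Σ_{j≠i} q_j = 2q_i yields q_i = 128/16 = 8.
Price P = 170 - 4·24 = 74.
Drake's profit: (74 - 42)·8 - 202 = 54.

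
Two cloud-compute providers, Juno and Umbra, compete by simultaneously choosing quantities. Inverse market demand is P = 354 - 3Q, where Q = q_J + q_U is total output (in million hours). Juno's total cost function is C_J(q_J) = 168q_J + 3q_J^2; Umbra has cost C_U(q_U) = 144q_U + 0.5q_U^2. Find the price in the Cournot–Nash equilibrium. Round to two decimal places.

248.64

Juno's profit: π_J = (354 - 3Q)q_J - (168q_J + 3q_J²). Setting ∂π_J/∂q_J = 0: 186 - 12q_J - 3(q_U) = 0.
Umbra's first-order condition: 210 - 7q_U - 3(q_J) = 0.
Rearranging gives the reaction functions q_J = (186 - 3q_U)/12 and q_U = (210 - 3q_J)/7.
Solving the pair: q_J = 224/25, q_U = 654/25.
Total output Q = 878/25, so price P = 354 - 3·(878/25) = 248.6400.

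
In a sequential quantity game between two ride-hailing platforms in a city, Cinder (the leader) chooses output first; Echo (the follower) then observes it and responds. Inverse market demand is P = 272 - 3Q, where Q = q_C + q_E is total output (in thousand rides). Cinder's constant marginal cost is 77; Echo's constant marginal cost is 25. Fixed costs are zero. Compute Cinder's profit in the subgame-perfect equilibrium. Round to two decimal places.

The follower Echo best-responds to any q_C: π_E = (272 - 3Q)q_E - 25q_E.
Setting the follower's marginal profit to zero, 247 - 3q_C - 6q_E = 0, i.e. q_E = (247 - 3q_C)/6.
Cinder substitutes q_E(q_C) into its own profit: π_C = q_C(272 - 3q_C - (247 - 3q_C)/2) - 77q_C = (297/2 - (3/2)q_C)q_C - 77q_C.
The leader's first-order condition 143/2 - 3q_C = 0 yields q_C = 143/6.
Then q_E = (247 - 3·(143/6))/6 = 117/4.
Price P = 272 - 3·(637/12) = 451/4.
Cinder's profit: (451/4 - 77)·(143/6) = 852.0417.

852.04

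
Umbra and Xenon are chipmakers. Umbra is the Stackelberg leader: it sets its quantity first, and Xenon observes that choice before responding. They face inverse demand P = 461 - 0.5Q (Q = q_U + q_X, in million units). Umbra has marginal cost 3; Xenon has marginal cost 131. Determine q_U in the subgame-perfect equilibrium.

Solve by backward induction. Given q_U, the follower Xenon maximises π_X = (461 - (1/2)q_U - (1/2)q_X)q_X - 131q_X.
Setting the follower's marginal profit to zero, 330 - (1/2)q_U - q_X = 0, i.e. q_X = (330 - (1/2)q_U).
The leader anticipates this reaction. Substituting into P = 461 - 0.5Q gives P = 296 - (1/4)q_U, so π_U = (296 - (1/4)q_U)q_U - 3q_U.
Leader FOC: 293 - (1/2)q_U = 0, so q_U = 586.
Then q_X = (330 - (1/2)·586) = 37.

586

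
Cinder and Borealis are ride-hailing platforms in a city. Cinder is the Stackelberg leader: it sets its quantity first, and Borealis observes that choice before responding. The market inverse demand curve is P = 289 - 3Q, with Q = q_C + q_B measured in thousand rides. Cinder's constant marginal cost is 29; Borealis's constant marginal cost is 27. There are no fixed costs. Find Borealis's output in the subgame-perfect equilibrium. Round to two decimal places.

22.17

The follower Borealis best-responds to any q_C: π_B = (289 - 3Q)q_B - 27q_B.
Setting the follower's marginal profit to zero, 262 - 3q_C - 6q_B = 0, i.e. q_B = (262 - 3q_C)/6.
The leader anticipates this reaction. Substituting into P = 289 - 3Q gives P = 158 - (3/2)q_C, so π_C = (158 - (3/2)q_C)q_C - 29q_C.
Leader FOC: 129 - 3q_C = 0, so q_C = 43.
Then q_B = (262 - 3·43)/6 = 133/6.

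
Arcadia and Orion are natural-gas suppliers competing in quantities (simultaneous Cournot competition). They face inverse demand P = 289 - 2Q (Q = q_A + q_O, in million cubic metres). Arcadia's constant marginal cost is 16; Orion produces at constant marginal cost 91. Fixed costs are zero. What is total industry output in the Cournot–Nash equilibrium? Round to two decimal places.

Arcadia's profit: π_A = (289 - 2Q)q_A - (16q_A). Setting ∂π_A/∂q_A = 0: 273 - 4q_A - 2(q_O) = 0.
Orion's first-order condition: 198 - 4q_O - 2(q_A) = 0.
So q_A = (273 - 2q_O)/4 and q_O = (198 - 2q_A)/4.
Substituting one into the other gives q_A = 58 and q_O = 41/2.
Total output Q = 58 + 41/2 = 157/2.

78.50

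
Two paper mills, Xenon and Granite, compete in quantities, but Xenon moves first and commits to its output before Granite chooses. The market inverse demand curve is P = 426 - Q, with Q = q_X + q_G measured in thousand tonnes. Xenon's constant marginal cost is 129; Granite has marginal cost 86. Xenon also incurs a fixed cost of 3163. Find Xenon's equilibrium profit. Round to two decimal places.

Solve by backward induction. Given q_X, the follower Granite maximises π_G = (426 - q_X - q_G)q_G - 86q_G.
Follower FOC: 340 - q_X - 2q_G = 0, so q_G(q_X) = (340 - q_X)/2.
The leader anticipates this reaction. Substituting into P = 426 - Q gives P = 256 - (1/2)q_X, so π_X = (256 - (1/2)q_X)q_X - 129q_X.
The leader's first-order condition 127 - q_X = 0 yields q_X = 127.
Then q_G = (340 - 127)/2 = 213/2.
Price P = 426 - 467/2 = 385/2.
Xenon's profit: (385/2 - 129)·127 - 3163 = 4901.5000.

4901.50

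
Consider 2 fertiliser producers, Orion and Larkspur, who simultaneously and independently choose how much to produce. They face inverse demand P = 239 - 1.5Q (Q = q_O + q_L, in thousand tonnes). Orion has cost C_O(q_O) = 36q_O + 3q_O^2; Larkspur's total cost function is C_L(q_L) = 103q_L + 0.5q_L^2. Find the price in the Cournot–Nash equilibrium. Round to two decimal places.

Orion's profit: π_O = (239 - 1.5Q)q_O - (36q_O + 3q_O²). Setting ∂π_O/∂q_O = 0: 203 - 9q_O - (3/2)(q_L) = 0.
Larkspur's first-order condition: 136 - 4q_L - (3/2)(q_O) = 0.
So q_O = (203 - (3/2)q_L)/9 and q_L = (136 - (3/2)q_O)/4.
Solving the pair: q_O = 18.0148, q_L = 1226/45.
Total output Q = 1222/27, so price P = 239 - (3/2)·(1222/27) = 1540/9.

171.11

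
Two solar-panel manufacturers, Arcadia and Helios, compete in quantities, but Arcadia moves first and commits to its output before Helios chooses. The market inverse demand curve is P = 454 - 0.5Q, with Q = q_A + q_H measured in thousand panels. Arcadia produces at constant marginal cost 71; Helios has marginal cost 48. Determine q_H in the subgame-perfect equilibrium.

The follower Helios best-responds to any q_A: π_H = (454 - 0.5Q)q_H - 48q_H.
Follower FOC: 406 - (1/2)q_A - q_H = 0, so q_H(q_A) = (406 - (1/2)q_A).
Arcadia substitutes q_H(q_A) into its own profit: π_A = q_A(454 - (1/2)q_A - (406 - (1/2)q_A)/2) - 71q_A = (251 - (1/4)q_A)q_A - 71q_A.
The leader's first-order condition 180 - (1/2)q_A = 0 yields q_A = 360.
Then q_H = (406 - (1/2)·360) = 226.

226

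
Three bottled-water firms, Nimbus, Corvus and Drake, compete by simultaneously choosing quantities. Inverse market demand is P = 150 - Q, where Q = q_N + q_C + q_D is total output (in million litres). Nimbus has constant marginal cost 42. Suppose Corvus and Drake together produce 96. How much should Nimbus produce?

With rivals' combined output fixed at 96, Nimbus's profit is π_N = (150 - 96 - q_N)q_N - (42q_N) = (54 - q_N)q_N - (42q_N).
∂π_N/∂q_N = 12 - 2q_N = 0, so q_N = 6.

6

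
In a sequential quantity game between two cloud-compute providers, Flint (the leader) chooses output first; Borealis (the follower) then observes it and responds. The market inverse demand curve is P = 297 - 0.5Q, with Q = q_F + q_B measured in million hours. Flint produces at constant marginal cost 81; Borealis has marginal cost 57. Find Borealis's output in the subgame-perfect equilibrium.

Solve by backward induction. Given q_F, the follower Borealis maximises π_B = (297 - (1/2)q_F - (1/2)q_B)q_B - 57q_B.
Setting the follower's marginal profit to zero, 240 - (1/2)q_F - q_B = 0, i.e. q_B = (240 - (1/2)q_F).
The leader anticipates this reaction. Substituting into P = 297 - 0.5Q gives P = 177 - (1/4)q_F, so π_F = (177 - (1/4)q_F)q_F - 81q_F.
Maximising: ∂π_F/∂q_F = 96 - (1/2)q_F = 0, giving q_F = 192.
Then q_B = (240 - (1/2)·192) = 144.

144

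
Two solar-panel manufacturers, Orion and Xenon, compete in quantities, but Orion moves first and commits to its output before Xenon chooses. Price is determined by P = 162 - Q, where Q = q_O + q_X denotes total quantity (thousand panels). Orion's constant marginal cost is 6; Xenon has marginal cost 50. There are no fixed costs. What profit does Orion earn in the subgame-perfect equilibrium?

Solve by backward induction. Given q_O, the follower Xenon maximises π_X = (162 - q_O - q_X)q_X - 50q_X.
∂π_X/∂q_X = 112 - q_O - 2q_X = 0 gives the reaction function q_X = (112 - q_O)/2.
Orion substitutes q_X(q_O) into its own profit: π_O = q_O(162 - q_O - (112 - q_O)/2) - 6q_O = (106 - (1/2)q_O)q_O - 6q_O.
Maximising: ∂π_O/∂q_O = 100 - q_O = 0, giving q_O = 100.
Then q_X = (112 - 100)/2 = 6.
Price P = 162 - 106 = 56.
Orion's profit: (56 - 6)·100 = 5000.

5000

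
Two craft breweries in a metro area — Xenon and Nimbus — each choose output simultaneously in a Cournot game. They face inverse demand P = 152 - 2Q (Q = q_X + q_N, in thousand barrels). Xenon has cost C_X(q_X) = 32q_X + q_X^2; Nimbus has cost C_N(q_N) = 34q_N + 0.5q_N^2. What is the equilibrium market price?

88

Xenon's profit: π_X = (152 - 2Q)q_X - (32q_X + q_X²). Setting ∂π_X/∂q_X = 0: 120 - 6q_X - 2(q_N) = 0.
Nimbus's profit: π_N = (152 - 2Q)q_N - (34q_N + (1/2)q_N²). Setting ∂π_N/∂q_N = 0: 118 - 5q_N - 2(q_X) = 0.
Best responses: q_X = (120 - 2q_N)/6, q_N = (118 - 2q_X)/5.
Solving the pair: q_X = 14, q_N = 18.
Total output Q = 32, so price P = 152 - 2·32 = 88.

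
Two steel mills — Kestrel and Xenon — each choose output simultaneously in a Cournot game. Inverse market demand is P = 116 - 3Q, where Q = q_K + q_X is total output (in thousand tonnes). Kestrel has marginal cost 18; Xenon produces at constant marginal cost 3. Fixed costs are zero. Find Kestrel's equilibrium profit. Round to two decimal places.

255.15

Kestrel's profit: π_K = (116 - 3Q)q_K - (18q_K). Setting ∂π_K/∂q_K = 0: 98 - 6q_K - 3(q_X) = 0.
Xenon's first-order condition: 113 - 6q_X - 3(q_K) = 0.
Best responses: q_K = (98 - 3q_X)/6, q_X = (113 - 3q_K)/6.
Substituting one into the other gives q_K = 83/9 and q_X = 128/9.
Price P = 116 - 3·(211/9) = 137/3.
Kestrel's profit: (137/3 - 18)·(83/9) = 255.1481.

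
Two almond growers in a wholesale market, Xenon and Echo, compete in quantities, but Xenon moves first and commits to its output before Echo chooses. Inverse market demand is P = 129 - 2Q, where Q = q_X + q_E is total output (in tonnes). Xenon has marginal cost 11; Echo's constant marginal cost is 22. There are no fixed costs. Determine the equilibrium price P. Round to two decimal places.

43.25

The follower Echo best-responds to any q_X: π_E = (129 - 2Q)q_E - 22q_E.
Follower FOC: 107 - 2q_X - 4q_E = 0, so q_E(q_X) = (107 - 2q_X)/4.
The leader anticipates this reaction. Substituting into P = 129 - 2Q gives P = 151/2 - q_X, so π_X = (151/2 - q_X)q_X - 11q_X.
Maximising: ∂π_X/∂q_X = 129/2 - 2q_X = 0, giving q_X = 129/4.
Then q_E = (107 - 2·(129/4))/4 = 85/8.
Total output Q = 343/8, so price P = 129 - 2·(343/8) = 173/4.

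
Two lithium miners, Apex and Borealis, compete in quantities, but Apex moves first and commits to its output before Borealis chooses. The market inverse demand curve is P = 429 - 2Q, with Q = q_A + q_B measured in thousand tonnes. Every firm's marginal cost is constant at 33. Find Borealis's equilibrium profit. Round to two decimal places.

4900.50

The follower Borealis best-responds to any q_A: π_B = (429 - 2Q)q_B - 33q_B.
∂π_B/∂q_B = 396 - 2q_A - 4q_B = 0 gives the reaction function q_B = (396 - 2q_A)/4.
Apex substitutes q_B(q_A) into its own profit: π_A = q_A(429 - 2q_A - (396 - 2q_A)/2) - 33q_A = (231 - q_A)q_A - 33q_A.
Maximising: ∂π_A/∂q_A = 198 - 2q_A = 0, giving q_A = 99.
Then q_B = (396 - 2·99)/4 = 99/2.
Price P = 429 - 2·(297/2) = 132.
Borealis's profit: (132 - 33)·(99/2) = 4900.5000.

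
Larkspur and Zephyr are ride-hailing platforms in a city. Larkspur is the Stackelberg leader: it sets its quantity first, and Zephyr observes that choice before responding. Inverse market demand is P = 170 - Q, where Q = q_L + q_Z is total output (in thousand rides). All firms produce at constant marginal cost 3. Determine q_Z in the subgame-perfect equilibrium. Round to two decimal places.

41.75

Solve by backward induction. Given q_L, the follower Zephyr maximises π_Z = (170 - q_L - q_Z)q_Z - 3q_Z.
Setting the follower's marginal profit to zero, 167 - q_L - 2q_Z = 0, i.e. q_Z = (167 - q_L)/2.
The leader anticipates this reaction. Substituting into P = 170 - Q gives P = 173/2 - (1/2)q_L, so π_L = (173/2 - (1/2)q_L)q_L - 3q_L.
The leader's first-order condition 167/2 - q_L = 0 yields q_L = 167/2.
Then q_Z = (167 - 167/2)/2 = 167/4.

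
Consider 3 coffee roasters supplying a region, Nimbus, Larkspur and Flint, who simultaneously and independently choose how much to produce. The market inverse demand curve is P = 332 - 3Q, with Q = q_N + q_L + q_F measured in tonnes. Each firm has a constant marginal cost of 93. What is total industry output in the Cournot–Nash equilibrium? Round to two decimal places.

A representative firm's profit is π_i = q_i(332 - 3Q) - 93q_i.
Setting ∂π_i/∂q_i = 0 with rivals' quantities fixed: 239 - 6q_i - 3·Σ_{j≠i} q_j = 0.
With identical firms every q_j equals q_i, so Σ_{j≠i} q_j = 2q_i and 239 = 12q_i, giving q_i = 239/12.
Total output Q = 239/12 + 239/12 + 239/12 = 239/4.

59.75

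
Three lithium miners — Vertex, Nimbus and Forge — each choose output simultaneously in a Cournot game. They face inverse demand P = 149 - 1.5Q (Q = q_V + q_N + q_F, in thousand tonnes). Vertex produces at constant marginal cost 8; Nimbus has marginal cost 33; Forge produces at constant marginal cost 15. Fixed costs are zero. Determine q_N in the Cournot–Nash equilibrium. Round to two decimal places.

Vertex's profit: π_V = (149 - 1.5Q)q_V - (8q_V). Setting ∂π_V/∂q_V = 0: 141 - 3q_V - (3/2)(q_N + q_F) = 0.
Nimbus's first-order condition: 116 - 3q_N - (3/2)(q_V + q_F) = 0.
Forge's profit: π_F = (149 - 1.5Q)q_F - (15q_F). Setting ∂π_F/∂q_F = 0: 134 - 3q_F - (3/2)(q_V + q_N) = 0.
Adding the 3 conditions: 391 − 3Q − 3Q = 0, i.e. Q = 391/6.
Back-substituting: q_V = (141 − 391/4)/(3/2) = 173/6, q_N = (116 − 391/4)/(3/2) = 73/6, q_F = (134 − 391/4)/(3/2) = 145/6.

12.17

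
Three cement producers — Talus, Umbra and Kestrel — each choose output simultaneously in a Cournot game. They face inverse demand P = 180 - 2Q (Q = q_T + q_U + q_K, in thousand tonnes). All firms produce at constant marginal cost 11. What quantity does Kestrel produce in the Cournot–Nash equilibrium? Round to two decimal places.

21.13

A representative firm's profit is π_i = q_i(180 - 2Q) - 11q_i.
Setting ∂π_i/∂q_i = 0 with rivals' quantities fixed: 169 - 4q_i - 2·Σ_{j≠i} q_j = 0.
With identical firms every q_j equals q_i, so Σ_{j≠i} q_j = 2q_i and 169 = 8q_i, giving q_i = 169/8.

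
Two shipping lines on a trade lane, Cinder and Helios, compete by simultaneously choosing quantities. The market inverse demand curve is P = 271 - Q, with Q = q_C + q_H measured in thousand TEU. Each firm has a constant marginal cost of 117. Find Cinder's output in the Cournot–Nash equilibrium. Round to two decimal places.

51.33

A representative firm's profit is π_i = q_i(271 - Q) - 117q_i.
Setting ∂π_i/∂q_i = 0 with rivals' quantities fixed: 154 - 2q_i - q_j = 0.
With identical firms every q_j equals q_i, so q_j = q_i and 154 = 3q_i, giving q_i = 154/3.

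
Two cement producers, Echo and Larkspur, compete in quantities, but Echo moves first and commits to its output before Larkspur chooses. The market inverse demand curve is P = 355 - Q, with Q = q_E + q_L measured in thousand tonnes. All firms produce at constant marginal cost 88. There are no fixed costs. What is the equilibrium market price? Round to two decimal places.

Solve by backward induction. Given q_E, the follower Larkspur maximises π_L = (355 - q_E - q_L)q_L - 88q_L.
Setting the follower's marginal profit to zero, 267 - q_E - 2q_L = 0, i.e. q_L = (267 - q_E)/2.
The leader anticipates this reaction. Substituting into P = 355 - Q gives P = 443/2 - (1/2)q_E, so π_E = (443/2 - (1/2)q_E)q_E - 88q_E.
Maximising: ∂π_E/∂q_E = 267/2 - q_E = 0, giving q_E = 267/2.
Then q_L = (267 - 267/2)/2 = 267/4.
Total output Q = 801/4, so price P = 355 - 801/4 = 619/4.

154.75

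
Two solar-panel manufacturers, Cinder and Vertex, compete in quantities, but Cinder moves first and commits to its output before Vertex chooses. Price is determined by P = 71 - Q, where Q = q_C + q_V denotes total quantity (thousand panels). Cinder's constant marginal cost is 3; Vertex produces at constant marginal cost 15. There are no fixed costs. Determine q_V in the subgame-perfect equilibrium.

8

The follower Vertex best-responds to any q_C: π_V = (71 - Q)q_V - 15q_V.
Setting the follower's marginal profit to zero, 56 - q_C - 2q_V = 0, i.e. q_V = (56 - q_C)/2.
The leader anticipates this reaction. Substituting into P = 71 - Q gives P = 43 - (1/2)q_C, so π_C = (43 - (1/2)q_C)q_C - 3q_C.
Leader FOC: 40 - q_C = 0, so q_C = 40.
Then q_V = (56 - 40)/2 = 8.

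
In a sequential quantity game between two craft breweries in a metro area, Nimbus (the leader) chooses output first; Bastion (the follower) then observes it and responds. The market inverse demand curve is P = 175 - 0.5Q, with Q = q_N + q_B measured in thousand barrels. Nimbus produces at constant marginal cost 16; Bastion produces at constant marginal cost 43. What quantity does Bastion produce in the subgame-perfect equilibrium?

39

Solve by backward induction. Given q_N, the follower Bastion maximises π_B = (175 - (1/2)q_N - (1/2)q_B)q_B - 43q_B.
Setting the follower's marginal profit to zero, 132 - (1/2)q_N - q_B = 0, i.e. q_B = (132 - (1/2)q_N).
The leader anticipates this reaction. Substituting into P = 175 - 0.5Q gives P = 109 - (1/4)q_N, so π_N = (109 - (1/4)q_N)q_N - 16q_N.
Leader FOC: 93 - (1/2)q_N = 0, so q_N = 186.
Then q_B = (132 - (1/2)·186) = 39.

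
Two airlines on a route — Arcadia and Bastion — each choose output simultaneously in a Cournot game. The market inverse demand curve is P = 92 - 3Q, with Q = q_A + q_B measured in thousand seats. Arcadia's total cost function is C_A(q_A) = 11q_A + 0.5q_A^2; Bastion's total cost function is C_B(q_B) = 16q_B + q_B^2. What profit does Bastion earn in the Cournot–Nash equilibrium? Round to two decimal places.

151.24

Arcadia's profit: π_A = (92 - 3Q)q_A - (11q_A + (1/2)q_A²). Setting ∂π_A/∂q_A = 0: 81 - 7q_A - 3(q_B) = 0.
Bastion's profit: π_B = (92 - 3Q)q_B - (16q_B + q_B²). Setting ∂π_B/∂q_B = 0: 76 - 8q_B - 3(q_A) = 0.
Best responses: q_A = (81 - 3q_B)/7, q_B = (76 - 3q_A)/8.
Solving the pair: q_A = 420/47, q_B = 289/47.
Price P = 92 - 3·(709/47) = 46.7447.
Bastion's profit: 46.7447·(289/47) - 16·(289/47) - (289/47)² = 151.2377.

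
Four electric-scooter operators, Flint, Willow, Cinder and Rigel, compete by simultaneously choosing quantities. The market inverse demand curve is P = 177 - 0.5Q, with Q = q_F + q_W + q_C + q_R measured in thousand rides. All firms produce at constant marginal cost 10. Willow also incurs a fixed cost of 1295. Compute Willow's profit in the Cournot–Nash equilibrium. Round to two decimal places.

Each firm earns π_i = (177 - 0.5Q)q_i - 10q_i.
Setting ∂π_i/∂q_i = 0 with rivals' quantities fixed: 167 - q_i - (1/2)·Σ_{j≠i} q_j = 0.
By symmetry each firm produces the same amount; substituting Σ_{j≠i} q_j = 3q_i yields q_i = 167/(5/2) = 334/5.
Price P = 177 - (1/2)·(1336/5) = 217/5.
Willow's profit: (217/5 - 10)·(334/5) - 1295 = 936.1200.

936.12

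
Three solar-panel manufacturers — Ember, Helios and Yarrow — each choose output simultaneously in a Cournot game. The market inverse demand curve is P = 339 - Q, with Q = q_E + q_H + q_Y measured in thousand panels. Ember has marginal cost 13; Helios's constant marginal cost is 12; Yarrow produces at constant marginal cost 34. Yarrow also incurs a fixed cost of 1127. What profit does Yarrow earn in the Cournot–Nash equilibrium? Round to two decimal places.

3163.25

Ember's profit: π_E = (339 - Q)q_E - (13q_E). Setting ∂π_E/∂q_E = 0: 326 - 2q_E - (q_H + q_Y) = 0.
Helios's profit: π_H = (339 - Q)q_H - (12q_H). Setting ∂π_H/∂q_H = 0: 327 - 2q_H - (q_E + q_Y) = 0.
Yarrow's profit: π_Y = (339 - Q)q_Y - (34q_Y). Setting ∂π_Y/∂q_Y = 0: 305 - 2q_Y - (q_E + q_H) = 0.
Adding the 3 first-order conditions: 958 − 4Q = 0, so Q = 479/2.
Back-substituting: q_E = (326 − 479/2) = 173/2, q_H = (327 − 479/2) = 175/2, q_Y = (305 − 479/2) = 131/2.
Price P = 339 - 479/2 = 199/2.
Yarrow's profit: (199/2 - 34)·(131/2) - 1127 = 3163.2500.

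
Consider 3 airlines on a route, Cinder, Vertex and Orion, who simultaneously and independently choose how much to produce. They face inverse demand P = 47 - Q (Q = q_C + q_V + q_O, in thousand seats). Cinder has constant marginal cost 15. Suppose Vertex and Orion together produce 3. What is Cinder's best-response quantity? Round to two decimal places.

14.50

With rivals' combined output fixed at 3, Cinder's profit is π_C = (47 - 3 - q_C)q_C - (15q_C) = (44 - q_C)q_C - (15q_C).
∂π_C/∂q_C = 29 - 2q_C = 0, so q_C = 29/2.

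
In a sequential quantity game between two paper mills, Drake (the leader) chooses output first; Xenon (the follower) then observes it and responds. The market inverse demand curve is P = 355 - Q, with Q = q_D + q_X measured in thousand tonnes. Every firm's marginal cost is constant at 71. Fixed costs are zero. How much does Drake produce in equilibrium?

Solve by backward induction. Given q_D, the follower Xenon maximises π_X = (355 - q_D - q_X)q_X - 71q_X.
∂π_X/∂q_X = 284 - q_D - 2q_X = 0 gives the reaction function q_X = (284 - q_D)/2.
The leader anticipates this reaction. Substituting into P = 355 - Q gives P = 213 - (1/2)q_D, so π_D = (213 - (1/2)q_D)q_D - 71q_D.
Leader FOC: 142 - q_D = 0, so q_D = 142.
Then q_X = (284 - 142)/2 = 71.

142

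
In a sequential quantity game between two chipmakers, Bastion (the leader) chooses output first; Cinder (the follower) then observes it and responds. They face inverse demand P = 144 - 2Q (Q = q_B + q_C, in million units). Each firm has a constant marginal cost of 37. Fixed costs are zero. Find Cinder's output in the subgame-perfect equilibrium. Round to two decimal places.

Solve by backward induction. Given q_B, the follower Cinder maximises π_C = (144 - 2q_B - 2q_C)q_C - 37q_C.
Follower FOC: 107 - 2q_B - 4q_C = 0, so q_C(q_B) = (107 - 2q_B)/4.
The leader anticipates this reaction. Substituting into P = 144 - 2Q gives P = 181/2 - q_B, so π_B = (181/2 - q_B)q_B - 37q_B.
The leader's first-order condition 107/2 - 2q_B = 0 yields q_B = 107/4.
Then q_C = (107 - 2·(107/4))/4 = 107/8.

13.38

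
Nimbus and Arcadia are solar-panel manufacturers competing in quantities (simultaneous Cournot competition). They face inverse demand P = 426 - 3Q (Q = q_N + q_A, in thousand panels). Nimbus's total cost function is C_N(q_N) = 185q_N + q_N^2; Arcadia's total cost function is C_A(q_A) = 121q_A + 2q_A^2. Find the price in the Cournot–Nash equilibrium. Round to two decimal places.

290.28

Nimbus's profit: π_N = (426 - 3Q)q_N - (185q_N + q_N²). Setting ∂π_N/∂q_N = 0: 241 - 8q_N - 3(q_A) = 0.
Arcadia's profit: π_A = (426 - 3Q)q_A - (121q_A + 2q_A²). Setting ∂π_A/∂q_A = 0: 305 - 10q_A - 3(q_N) = 0.
So q_N = (241 - 3q_A)/8 and q_A = (305 - 3q_N)/10.
Substituting one into the other gives q_N = 1495/71 and q_A = 1717/71.
Total output Q = 45.2394, so price P = 426 - 3·45.2394 = 290.2817.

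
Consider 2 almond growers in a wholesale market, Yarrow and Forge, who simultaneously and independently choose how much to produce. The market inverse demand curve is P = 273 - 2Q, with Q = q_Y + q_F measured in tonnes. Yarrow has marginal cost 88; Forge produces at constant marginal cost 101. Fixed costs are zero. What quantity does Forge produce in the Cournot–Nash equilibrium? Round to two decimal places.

Yarrow's profit: π_Y = (273 - 2Q)q_Y - (88q_Y). Setting ∂π_Y/∂q_Y = 0: 185 - 4q_Y - 2(q_F) = 0.
Forge's profit: π_F = (273 - 2Q)q_F - (101q_F). Setting ∂π_F/∂q_F = 0: 172 - 4q_F - 2(q_Y) = 0.
Best responses: q_Y = (185 - 2q_F)/4, q_F = (172 - 2q_Y)/4.
Solving the pair: q_Y = 33, q_F = 53/2.

26.50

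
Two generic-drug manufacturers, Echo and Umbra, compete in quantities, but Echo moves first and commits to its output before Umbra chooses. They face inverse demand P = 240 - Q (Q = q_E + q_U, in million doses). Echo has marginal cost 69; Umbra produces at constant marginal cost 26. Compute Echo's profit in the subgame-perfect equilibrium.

Solve by backward induction. Given q_E, the follower Umbra maximises π_U = (240 - q_E - q_U)q_U - 26q_U.
∂π_U/∂q_U = 214 - q_E - 2q_U = 0 gives the reaction function q_U = (214 - q_E)/2.
The leader anticipates this reaction. Substituting into P = 240 - Q gives P = 133 - (1/2)q_E, so π_E = (133 - (1/2)q_E)q_E - 69q_E.
Leader FOC: 64 - q_E = 0, so q_E = 64.
Then q_U = (214 - 64)/2 = 75.
Price P = 240 - 139 = 101.
Echo's profit: (101 - 69)·64 = 2048.

2048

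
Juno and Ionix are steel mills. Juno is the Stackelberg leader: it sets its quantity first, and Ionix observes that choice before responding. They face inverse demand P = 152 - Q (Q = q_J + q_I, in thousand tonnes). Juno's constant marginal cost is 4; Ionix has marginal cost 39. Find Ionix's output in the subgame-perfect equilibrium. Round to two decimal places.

10.75

The follower Ionix best-responds to any q_J: π_I = (152 - Q)q_I - 39q_I.
Setting the follower's marginal profit to zero, 113 - q_J - 2q_I = 0, i.e. q_I = (113 - q_J)/2.
Juno substitutes q_I(q_J) into its own profit: π_J = q_J(152 - q_J - (113 - q_J)/2) - 4q_J = (191/2 - (1/2)q_J)q_J - 4q_J.
Maximising: ∂π_J/∂q_J = 183/2 - q_J = 0, giving q_J = 183/2.
Then q_I = (113 - 183/2)/2 = 43/4.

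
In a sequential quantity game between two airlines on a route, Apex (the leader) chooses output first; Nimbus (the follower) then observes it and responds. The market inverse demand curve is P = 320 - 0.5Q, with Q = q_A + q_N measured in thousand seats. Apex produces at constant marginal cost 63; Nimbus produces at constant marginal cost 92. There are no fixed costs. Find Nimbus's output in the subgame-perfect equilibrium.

85

Solve by backward induction. Given q_A, the follower Nimbus maximises π_N = (320 - (1/2)q_A - (1/2)q_N)q_N - 92q_N.
Follower FOC: 228 - (1/2)q_A - q_N = 0, so q_N(q_A) = (228 - (1/2)q_A).
Apex substitutes q_N(q_A) into its own profit: π_A = q_A(320 - (1/2)q_A - (228 - (1/2)q_A)/2) - 63q_A = (206 - (1/4)q_A)q_A - 63q_A.
Leader FOC: 143 - (1/2)q_A = 0, so q_A = 286.
Then q_N = (228 - (1/2)·286) = 85.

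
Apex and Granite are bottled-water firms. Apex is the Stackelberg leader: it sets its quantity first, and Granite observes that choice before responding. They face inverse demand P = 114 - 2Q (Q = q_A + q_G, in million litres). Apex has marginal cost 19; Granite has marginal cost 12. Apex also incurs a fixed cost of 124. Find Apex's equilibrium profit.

360

The follower Granite best-responds to any q_A: π_G = (114 - 2Q)q_G - 12q_G.
∂π_G/∂q_G = 102 - 2q_A - 4q_G = 0 gives the reaction function q_G = (102 - 2q_A)/4.
The leader anticipates this reaction. Substituting into P = 114 - 2Q gives P = 63 - q_A, so π_A = (63 - q_A)q_A - 19q_A.
Maximising: ∂π_A/∂q_A = 44 - 2q_A = 0, giving q_A = 22.
Then q_G = (102 - 2·22)/4 = 29/2.
Price P = 114 - 2·(73/2) = 41.
Apex's profit: (41 - 19)·22 - 124 = 360.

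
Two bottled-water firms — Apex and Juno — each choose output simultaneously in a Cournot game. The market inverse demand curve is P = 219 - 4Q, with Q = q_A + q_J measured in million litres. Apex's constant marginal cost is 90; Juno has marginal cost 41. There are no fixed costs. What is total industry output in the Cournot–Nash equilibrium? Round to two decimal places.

25.58

Apex's profit: π_A = (219 - 4Q)q_A - (90q_A). Setting ∂π_A/∂q_A = 0: 129 - 8q_A - 4(q_J) = 0.
Juno's profit: π_J = (219 - 4Q)q_J - (41q_J). Setting ∂π_J/∂q_J = 0: 178 - 8q_J - 4(q_A) = 0.
Best responses: q_A = (129 - 4q_J)/8, q_J = (178 - 4q_A)/8.
Solving the pair: q_A = 20/3, q_J = 227/12.
Total output Q = 20/3 + 227/12 = 307/12.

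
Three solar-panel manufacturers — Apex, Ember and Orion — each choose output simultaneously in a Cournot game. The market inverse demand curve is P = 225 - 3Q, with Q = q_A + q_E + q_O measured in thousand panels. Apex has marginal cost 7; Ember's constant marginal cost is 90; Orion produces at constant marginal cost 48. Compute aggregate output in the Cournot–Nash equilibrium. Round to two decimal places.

Apex's profit: π_A = (225 - 3Q)q_A - (7q_A). Setting ∂π_A/∂q_A = 0: 218 - 6q_A - 3(q_E + q_O) = 0.
Ember's profit: π_E = (225 - 3Q)q_E - (90q_E). Setting ∂π_E/∂q_E = 0: 135 - 6q_E - 3(q_A + q_O) = 0.
Orion's first-order condition: 177 - 6q_O - 3(q_A + q_E) = 0.
Adding the 3 first-order conditions: 530 − 12Q = 0, so Q = 265/6.
Back-substituting: q_A = (218 − 265/2)/3 = 57/2, q_E = (135 − 265/2)/3 = 5/6, q_O = (177 − 265/2)/3 = 89/6.
Total output Q = 57/2 + 5/6 + 89/6 = 265/6.

44.17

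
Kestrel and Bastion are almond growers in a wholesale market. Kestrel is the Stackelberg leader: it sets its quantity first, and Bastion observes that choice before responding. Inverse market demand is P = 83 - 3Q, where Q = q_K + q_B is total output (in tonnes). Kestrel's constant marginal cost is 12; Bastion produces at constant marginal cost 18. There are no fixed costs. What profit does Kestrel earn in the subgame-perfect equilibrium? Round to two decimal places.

Solve by backward induction. Given q_K, the follower Bastion maximises π_B = (83 - 3q_K - 3q_B)q_B - 18q_B.
Setting the follower's marginal profit to zero, 65 - 3q_K - 6q_B = 0, i.e. q_B = (65 - 3q_K)/6.
The leader anticipates this reaction. Substituting into P = 83 - 3Q gives P = 101/2 - (3/2)q_K, so π_K = (101/2 - (3/2)q_K)q_K - 12q_K.
Maximising: ∂π_K/∂q_K = 77/2 - 3q_K = 0, giving q_K = 77/6.
Then q_B = (65 - 3·(77/6))/6 = 53/12.
Price P = 83 - 3·(69/4) = 125/4.
Kestrel's profit: (125/4 - 12)·(77/6) = 247.0417.

247.04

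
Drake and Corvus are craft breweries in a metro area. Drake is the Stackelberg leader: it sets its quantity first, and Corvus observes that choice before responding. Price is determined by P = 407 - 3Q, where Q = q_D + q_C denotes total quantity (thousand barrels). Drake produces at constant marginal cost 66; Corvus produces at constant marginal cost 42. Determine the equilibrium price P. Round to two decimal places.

The follower Corvus best-responds to any q_D: π_C = (407 - 3Q)q_C - 42q_C.
∂π_C/∂q_C = 365 - 3q_D - 6q_C = 0 gives the reaction function q_C = (365 - 3q_D)/6.
The leader anticipates this reaction. Substituting into P = 407 - 3Q gives P = 449/2 - (3/2)q_D, so π_D = (449/2 - (3/2)q_D)q_D - 66q_D.
Leader FOC: 317/2 - 3q_D = 0, so q_D = 317/6.
Then q_C = (365 - 3·(317/6))/6 = 413/12.
Total output Q = 349/4, so price P = 407 - 3·(349/4) = 581/4.

145.25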